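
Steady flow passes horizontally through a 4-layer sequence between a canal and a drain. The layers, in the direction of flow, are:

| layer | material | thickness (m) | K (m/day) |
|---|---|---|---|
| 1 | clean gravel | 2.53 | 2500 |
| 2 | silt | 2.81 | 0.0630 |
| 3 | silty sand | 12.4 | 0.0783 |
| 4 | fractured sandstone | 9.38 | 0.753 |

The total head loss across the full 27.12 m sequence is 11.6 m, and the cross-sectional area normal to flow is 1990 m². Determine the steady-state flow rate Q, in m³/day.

Flow is perpendicular to layering, so the layers act in series and the equivalent K is the thickness-weighted harmonic mean.
Total thickness L = 2.53 + 2.81 + 12.4 + 9.38 = 27.12 m.
Σ(b_i/K_i) = 2.53/2500 + 2.81/0.0630 + 12.4/0.0783 + 9.38/0.753 = 215.4 d.
K_eq = L / Σ(b_i/K_i) = 27.12 / 215.4 = 0.1259 m/day.
Q = K_eq · A · (Δh/L) = 0.1259 × 1990 × (11.6/27.12) = 107.2 m³/day.

107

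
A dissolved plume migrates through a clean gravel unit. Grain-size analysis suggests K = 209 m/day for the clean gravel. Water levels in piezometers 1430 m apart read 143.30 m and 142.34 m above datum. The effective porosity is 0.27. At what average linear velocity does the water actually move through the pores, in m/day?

0.520

Hydraulic gradient i = (143.30 − 142.34) / 1430 = 0.96 / 1430 = 0.0006713.
Darcy flux q = K · i = 209.0 × 0.0006713 = 0.1403 m/day.
Seepage velocity v = q / n_e = 0.1403 / 0.27 = 0.5197 m/day.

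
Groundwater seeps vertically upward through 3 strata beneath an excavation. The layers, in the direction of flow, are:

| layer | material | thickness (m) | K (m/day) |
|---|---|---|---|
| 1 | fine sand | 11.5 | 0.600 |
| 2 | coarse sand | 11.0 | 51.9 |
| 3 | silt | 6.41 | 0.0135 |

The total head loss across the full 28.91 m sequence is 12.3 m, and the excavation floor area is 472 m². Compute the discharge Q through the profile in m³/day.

11.7

Flow is perpendicular to layering, so the layers act in series and the equivalent K is the thickness-weighted harmonic mean.
Total thickness L = 11.5 + 11.0 + 6.41 = 28.91 m.
Σ(b_i/K_i) = 11.5/0.600 + 11.0/51.9 + 6.41/0.0135 = 494.2 d.
K_eq = L / Σ(b_i/K_i) = 28.91 / 494.2 = 0.05850 m/day.
Q = K_eq · A · (Δh/L) = 0.05850 × 472 × (12.3/28.91) = 11.75 m³/day.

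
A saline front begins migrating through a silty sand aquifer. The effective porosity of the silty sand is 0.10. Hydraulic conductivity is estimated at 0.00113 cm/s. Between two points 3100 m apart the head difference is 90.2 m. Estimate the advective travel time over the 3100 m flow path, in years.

Convert K: 0.00113 cm/s × 864 = 0.9763 m/day.
Hydraulic gradient i = Δh / L = 90.2 / 3100 = 0.02910.
Darcy flux q = K · i = 0.9763 × 0.02910 = 0.02841 m/day.
Seepage velocity v = q / n_e = 0.02841 / 0.10 = 0.2841 m/day.
Travel time t = L / v = 3100 / 0.2841 = 10913 days = 29.88 years.

29.9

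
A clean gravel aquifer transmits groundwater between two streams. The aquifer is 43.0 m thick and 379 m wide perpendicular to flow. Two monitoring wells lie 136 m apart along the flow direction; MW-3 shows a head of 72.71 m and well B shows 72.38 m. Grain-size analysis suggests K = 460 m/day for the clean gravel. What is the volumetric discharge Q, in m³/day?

Cross-sectional area A = 379 × 43.0 = 16297 m².
Hydraulic gradient i = (72.71 − 72.38) / 136 = 0.33 / 136 = 0.002426.
Darcy's law: Q = K · A · i = 460.0 × 16297 × 0.002426 = 18190 m³/day.

18200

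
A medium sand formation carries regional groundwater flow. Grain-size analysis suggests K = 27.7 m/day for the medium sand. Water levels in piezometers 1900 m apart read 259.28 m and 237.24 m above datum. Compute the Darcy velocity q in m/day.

Hydraulic gradient i = (259.28 − 237.24) / 1900 = 22.04 / 1900 = 0.01160.
Specific discharge q = K · i = 27.70 × 0.01160 = 0.3213 m/day.

0.321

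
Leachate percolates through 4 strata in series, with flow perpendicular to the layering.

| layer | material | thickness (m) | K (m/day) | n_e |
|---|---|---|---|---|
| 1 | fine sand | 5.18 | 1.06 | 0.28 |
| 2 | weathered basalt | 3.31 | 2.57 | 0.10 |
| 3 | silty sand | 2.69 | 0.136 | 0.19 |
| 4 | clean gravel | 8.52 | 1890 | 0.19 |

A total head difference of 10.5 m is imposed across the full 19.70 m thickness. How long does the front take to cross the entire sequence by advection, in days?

9.67

With flow normal to the layers, continuity requires the same specific discharge q through every layer.
Σ(b_i/K_i) = 5.18/1.06 + 3.31/2.57 + 2.69/0.136 + 8.52/1890 = 25.96 d.
q = Δh / Σ(b_i/K_i) = 10.5 / 25.96 = 0.4045 m/day.
In each layer the seepage velocity is v_i = q/n_i, so the layer transit time is t_i = b_i·n_i / q:
  layer 1 (fine sand): t_1 = 5.18 × 0.28 / 0.4045 = 3.586 d
  layer 2 (weathered basalt): t_2 = 3.31 × 0.10 / 0.4045 = 0.8183 d
  layer 3 (silty sand): t_3 = 2.69 × 0.19 / 0.4045 = 1.264 d
  layer 4 (clean gravel): t_4 = 8.52 × 0.19 / 0.4045 = 4.002 d
Total t = Σ t_i = 9.670 days.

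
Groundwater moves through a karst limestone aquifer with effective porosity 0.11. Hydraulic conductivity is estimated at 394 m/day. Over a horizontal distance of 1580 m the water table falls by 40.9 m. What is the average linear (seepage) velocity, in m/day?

Hydraulic gradient i = Δh / L = 40.9 / 1580 = 0.02589.
Darcy flux q = K · i = 394.0 × 0.02589 = 10.20 m/day.
Seepage velocity v = q / n_e = 10.20 / 0.11 = 92.72 m/day.

92.7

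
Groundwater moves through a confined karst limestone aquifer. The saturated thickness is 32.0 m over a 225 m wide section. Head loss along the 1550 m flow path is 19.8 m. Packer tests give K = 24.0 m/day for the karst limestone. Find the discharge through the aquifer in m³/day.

2210

Cross-sectional area A = 225 × 32.0 = 7200 m².
Hydraulic gradient i = Δh / L = 19.8 / 1550 = 0.01277.
Darcy's law: Q = K · A · i = 24.00 × 7200 × 0.01277 = 2207 m³/day.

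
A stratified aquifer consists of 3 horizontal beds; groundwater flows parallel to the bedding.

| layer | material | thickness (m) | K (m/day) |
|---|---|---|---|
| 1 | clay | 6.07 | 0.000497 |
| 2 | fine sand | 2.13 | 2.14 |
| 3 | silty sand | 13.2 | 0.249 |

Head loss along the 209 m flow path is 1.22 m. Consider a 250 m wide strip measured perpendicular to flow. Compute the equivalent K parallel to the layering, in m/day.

Flow is parallel to layering, so each bed carries its own Darcy discharge and the transmissivities add.
Σ(K_i·b_i) = 0.000497×6.07 + 2.14×2.13 + 0.249×13.2 = 7.848 m²/day.
Total thickness b = 21.40 m, so K_eq = Σ(K_i·b_i)/b = 0.3667 m/day.

0.367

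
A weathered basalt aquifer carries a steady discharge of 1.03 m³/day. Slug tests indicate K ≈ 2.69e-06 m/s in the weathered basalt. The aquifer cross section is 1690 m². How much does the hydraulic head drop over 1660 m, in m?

Convert K: 2.69e-06 m/s × 86400 = 0.2324 m/day.
From Q = K·A·i, i = Q / (K·A) = 1.03 / (0.2324 × 1690) = 0.002622.
Head loss Δh = i · L = 0.002622 × 1660 = 4.353 m.

4.35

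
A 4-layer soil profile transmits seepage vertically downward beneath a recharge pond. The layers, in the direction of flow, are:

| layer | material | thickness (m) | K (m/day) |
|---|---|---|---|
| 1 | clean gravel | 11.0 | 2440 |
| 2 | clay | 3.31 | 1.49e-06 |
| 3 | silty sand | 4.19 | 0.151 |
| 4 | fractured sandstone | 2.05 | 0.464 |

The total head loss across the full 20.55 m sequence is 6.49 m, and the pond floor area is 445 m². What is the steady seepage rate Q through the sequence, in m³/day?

Flow is perpendicular to layering, so the layers act in series and the equivalent K is the thickness-weighted harmonic mean.
Total thickness L = 11.0 + 3.31 + 4.19 + 2.05 = 20.55 m.
Σ(b_i/K_i) = 11.0/2440 + 3.31/1.49e-06 + 4.19/0.151 + 2.05/0.464 = 2.222e+06 d.
K_eq = L / Σ(b_i/K_i) = 20.55 / 2.222e+06 = 9.250e-06 m/day.
Q = K_eq · A · (Δh/L) = 9.250e-06 × 445 × (6.49/20.55) = 0.001300 m³/day.

0.00130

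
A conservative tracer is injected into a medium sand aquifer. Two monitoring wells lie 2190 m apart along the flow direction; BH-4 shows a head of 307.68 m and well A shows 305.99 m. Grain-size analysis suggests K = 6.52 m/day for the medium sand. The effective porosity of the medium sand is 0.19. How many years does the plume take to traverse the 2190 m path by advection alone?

226

Hydraulic gradient i = (307.68 − 305.99) / 2190 = 1.69 / 2190 = 0.0007717.
Darcy flux q = K · i = 6.520 × 0.0007717 = 0.005031 m/day.
Seepage velocity v = q / n_e = 0.005031 / 0.19 = 0.02648 m/day.
Travel time t = L / v = 2190 / 0.02648 = 82700 days = 226.4 years.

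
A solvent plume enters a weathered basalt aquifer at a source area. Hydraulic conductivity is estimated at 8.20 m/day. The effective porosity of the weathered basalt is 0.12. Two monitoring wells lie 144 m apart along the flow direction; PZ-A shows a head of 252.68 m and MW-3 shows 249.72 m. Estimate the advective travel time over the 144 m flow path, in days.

103

Hydraulic gradient i = (252.68 − 249.72) / 144 = 2.96 / 144 = 0.02056.
Darcy flux q = K · i = 8.200 × 0.02056 = 0.1686 m/day.
Seepage velocity v = q / n_e = 0.1686 / 0.12 = 1.405 m/day.
Travel time t = L / v = 144 / 1.405 = 102.5 days.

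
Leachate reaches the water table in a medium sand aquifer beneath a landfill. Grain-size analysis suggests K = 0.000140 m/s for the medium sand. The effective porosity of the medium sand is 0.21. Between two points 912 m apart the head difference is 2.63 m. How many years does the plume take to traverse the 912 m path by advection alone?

Convert K: 0.000140 m/s × 86400 = 12.10 m/day.
Hydraulic gradient i = Δh / L = 2.63 / 912 = 0.002884.
Darcy flux q = K · i = 12.10 × 0.002884 = 0.03488 m/day.
Seepage velocity v = q / n_e = 0.03488 / 0.21 = 0.1661 m/day.
Travel time t = L / v = 912 / 0.1661 = 5490 days = 15.03 years.

15.0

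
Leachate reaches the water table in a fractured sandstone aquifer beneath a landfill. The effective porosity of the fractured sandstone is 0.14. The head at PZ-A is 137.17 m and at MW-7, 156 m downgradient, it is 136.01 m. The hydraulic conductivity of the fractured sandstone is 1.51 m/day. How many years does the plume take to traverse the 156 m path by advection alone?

5.33

Hydraulic gradient i = (137.17 − 136.01) / 156 = 1.16 / 156 = 0.007436.
Darcy flux q = K · i = 1.510 × 0.007436 = 0.01123 m/day.
Seepage velocity v = q / n_e = 0.01123 / 0.14 = 0.08020 m/day.
Travel time t = L / v = 156 / 0.08020 = 1945 days = 5.325 years.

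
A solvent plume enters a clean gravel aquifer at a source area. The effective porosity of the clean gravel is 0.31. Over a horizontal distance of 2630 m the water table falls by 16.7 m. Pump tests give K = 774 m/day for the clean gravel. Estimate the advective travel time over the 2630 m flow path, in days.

Hydraulic gradient i = Δh / L = 16.7 / 2630 = 0.006350.
Darcy flux q = K · i = 774.0 × 0.006350 = 4.915 m/day.
Seepage velocity v = q / n_e = 4.915 / 0.31 = 15.85 m/day.
Travel time t = L / v = 2630 / 15.85 = 165.9 days.

166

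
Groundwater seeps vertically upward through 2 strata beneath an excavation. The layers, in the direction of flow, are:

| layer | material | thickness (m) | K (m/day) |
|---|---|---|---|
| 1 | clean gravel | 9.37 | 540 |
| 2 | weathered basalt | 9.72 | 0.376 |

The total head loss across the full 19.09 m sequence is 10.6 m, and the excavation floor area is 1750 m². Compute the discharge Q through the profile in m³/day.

717

Flow is perpendicular to layering, so the layers act in series and the equivalent K is the thickness-weighted harmonic mean.
Total thickness L = 9.37 + 9.72 = 19.09 m.
Σ(b_i/K_i) = 9.37/540 + 9.72/0.376 = 25.87 d.
K_eq = L / Σ(b_i/K_i) = 19.09 / 25.87 = 0.7380 m/day.
Q = K_eq · A · (Δh/L) = 0.7380 × 1750 × (10.6/19.09) = 717.1 m³/day.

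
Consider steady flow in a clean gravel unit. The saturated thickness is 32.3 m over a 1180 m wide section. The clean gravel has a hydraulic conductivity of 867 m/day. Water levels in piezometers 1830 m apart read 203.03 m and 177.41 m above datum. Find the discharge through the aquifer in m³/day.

463000

Cross-sectional area A = 1180 × 32.3 = 38114 m².
Hydraulic gradient i = (203.03 − 177.41) / 1830 = 25.62 / 1830 = 0.01400.
Darcy's law: Q = K · A · i = 867.0 × 38114 × 0.01400 = 4.626e+05 m³/day.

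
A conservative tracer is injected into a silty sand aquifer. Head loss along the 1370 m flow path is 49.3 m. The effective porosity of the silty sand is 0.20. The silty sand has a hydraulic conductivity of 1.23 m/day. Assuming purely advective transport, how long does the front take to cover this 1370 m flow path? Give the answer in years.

16.9

Hydraulic gradient i = Δh / L = 49.3 / 1370 = 0.03599.
Darcy flux q = K · i = 1.230 × 0.03599 = 0.04426 m/day.
Seepage velocity v = q / n_e = 0.04426 / 0.20 = 0.2213 m/day.
Travel time t = L / v = 1370 / 0.2213 = 6190 days = 16.95 years.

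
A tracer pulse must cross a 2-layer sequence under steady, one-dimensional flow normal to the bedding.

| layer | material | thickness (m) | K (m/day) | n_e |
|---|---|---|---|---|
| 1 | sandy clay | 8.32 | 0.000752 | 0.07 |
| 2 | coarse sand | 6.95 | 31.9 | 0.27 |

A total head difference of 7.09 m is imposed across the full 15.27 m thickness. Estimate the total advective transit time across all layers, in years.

With flow normal to the layers, continuity requires the same specific discharge q through every layer.
Σ(b_i/K_i) = 8.32/0.000752 + 6.95/31.9 = 11064 d.
q = Δh / Σ(b_i/K_i) = 7.09 / 11064 = 0.0006408 m/day.
In each layer the seepage velocity is v_i = q/n_i, so the layer transit time is t_i = b_i·n_i / q:
  layer 1 (sandy clay): t_1 = 8.32 × 0.07 / 0.0006408 = 908.8 d
  layer 2 (coarse sand): t_2 = 6.95 × 0.27 / 0.0006408 = 2928 d
Total t = Σ t_i = 3837 days = 10.51 years.

10.5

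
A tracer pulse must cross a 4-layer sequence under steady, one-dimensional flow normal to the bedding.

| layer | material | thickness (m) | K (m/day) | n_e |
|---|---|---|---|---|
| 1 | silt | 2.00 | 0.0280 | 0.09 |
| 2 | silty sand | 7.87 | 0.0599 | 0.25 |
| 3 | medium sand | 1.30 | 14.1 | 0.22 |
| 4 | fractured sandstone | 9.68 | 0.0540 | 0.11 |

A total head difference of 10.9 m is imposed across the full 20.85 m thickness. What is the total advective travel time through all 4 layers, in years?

0.336

With flow normal to the layers, continuity requires the same specific discharge q through every layer.
Σ(b_i/K_i) = 2.00/0.0280 + 7.87/0.0599 + 1.30/14.1 + 9.68/0.0540 = 382.2 d.
q = Δh / Σ(b_i/K_i) = 10.9 / 382.2 = 0.02852 m/day.
In each layer the seepage velocity is v_i = q/n_i, so the layer transit time is t_i = b_i·n_i / q:
  layer 1 (silt): t_1 = 2.00 × 0.09 / 0.02852 = 6.311 d
  layer 2 (silty sand): t_2 = 7.87 × 0.25 / 0.02852 = 68.98 d
  layer 3 (medium sand): t_3 = 1.30 × 0.22 / 0.02852 = 10.03 d
  layer 4 (fractured sandstone): t_4 = 9.68 × 0.11 / 0.02852 = 37.33 d
Total t = Σ t_i = 122.7 days = 0.3358 years.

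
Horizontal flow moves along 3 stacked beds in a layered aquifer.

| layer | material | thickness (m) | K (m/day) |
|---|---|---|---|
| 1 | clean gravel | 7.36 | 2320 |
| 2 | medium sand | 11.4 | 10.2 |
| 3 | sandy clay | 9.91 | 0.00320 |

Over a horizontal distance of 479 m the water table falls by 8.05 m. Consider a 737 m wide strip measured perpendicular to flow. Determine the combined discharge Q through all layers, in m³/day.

Flow is parallel to layering, so each bed carries its own Darcy discharge and the transmissivities add.
Σ(K_i·b_i) = 2320×7.36 + 10.2×11.4 + 0.00320×9.91 = 17192 m²/day.
Hydraulic gradient i = Δh / L = 8.05 / 479 = 0.01681.
Q = Σ(K_i·b_i) · W · i = 17192 × 737 × 0.01681 = 2.129e+05 m³/day.

213000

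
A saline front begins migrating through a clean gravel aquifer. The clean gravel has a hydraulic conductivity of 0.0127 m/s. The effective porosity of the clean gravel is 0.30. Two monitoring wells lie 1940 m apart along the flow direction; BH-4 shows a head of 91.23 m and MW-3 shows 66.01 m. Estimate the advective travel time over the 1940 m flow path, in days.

Convert K: 0.0127 m/s × 86400 = 1097 m/day.
Hydraulic gradient i = (91.23 − 66.01) / 1940 = 25.22 / 1940 = 0.01300.
Darcy flux q = K · i = 1097 × 0.01300 = 14.26 m/day.
Seepage velocity v = q / n_e = 14.26 / 0.30 = 47.55 m/day.
Travel time t = L / v = 1940 / 47.55 = 40.80 days.

40.8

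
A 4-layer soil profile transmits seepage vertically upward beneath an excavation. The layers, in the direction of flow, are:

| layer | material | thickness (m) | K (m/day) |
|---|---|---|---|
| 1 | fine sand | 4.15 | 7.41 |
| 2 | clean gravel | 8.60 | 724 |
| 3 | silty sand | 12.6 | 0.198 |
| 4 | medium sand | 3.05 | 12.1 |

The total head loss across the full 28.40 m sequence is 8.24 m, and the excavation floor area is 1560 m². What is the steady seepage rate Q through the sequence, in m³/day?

199

Flow is perpendicular to layering, so the layers act in series and the equivalent K is the thickness-weighted harmonic mean.
Total thickness L = 4.15 + 8.60 + 12.6 + 3.05 = 28.40 m.
Σ(b_i/K_i) = 4.15/7.41 + 8.60/724 + 12.6/0.198 + 3.05/12.1 = 64.46 d.
K_eq = L / Σ(b_i/K_i) = 28.40 / 64.46 = 0.4406 m/day.
Q = K_eq · A · (Δh/L) = 0.4406 × 1560 × (8.24/28.40) = 199.4 m³/day.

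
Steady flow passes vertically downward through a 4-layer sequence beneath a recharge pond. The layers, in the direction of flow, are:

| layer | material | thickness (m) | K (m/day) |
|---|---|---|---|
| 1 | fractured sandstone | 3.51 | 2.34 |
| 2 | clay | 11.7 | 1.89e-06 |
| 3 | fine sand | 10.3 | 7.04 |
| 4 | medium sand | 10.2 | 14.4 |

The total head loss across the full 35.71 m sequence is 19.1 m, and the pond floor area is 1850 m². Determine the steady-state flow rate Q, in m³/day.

Flow is perpendicular to layering, so the layers act in series and the equivalent K is the thickness-weighted harmonic mean.
Total thickness L = 3.51 + 11.7 + 10.3 + 10.2 = 35.71 m.
Σ(b_i/K_i) = 3.51/2.34 + 11.7/1.89e-06 + 10.3/7.04 + 10.2/14.4 = 6.190e+06 d.
K_eq = L / Σ(b_i/K_i) = 35.71 / 6.190e+06 = 5.769e-06 m/day.
Q = K_eq · A · (Δh/L) = 5.769e-06 × 1850 × (19.1/35.71) = 0.005708 m³/day.

0.00571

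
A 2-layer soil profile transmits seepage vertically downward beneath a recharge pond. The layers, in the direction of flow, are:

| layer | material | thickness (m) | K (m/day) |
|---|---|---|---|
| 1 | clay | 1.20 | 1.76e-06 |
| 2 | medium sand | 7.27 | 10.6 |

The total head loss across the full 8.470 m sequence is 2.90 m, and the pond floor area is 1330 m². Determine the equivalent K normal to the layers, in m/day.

Flow is perpendicular to layering, so the layers act in series and the equivalent K is the thickness-weighted harmonic mean.
Total thickness L = 1.20 + 7.27 = 8.470 m.
Σ(b_i/K_i) = 1.20/1.76e-06 + 7.27/10.6 = 6.818e+05 d.
K_eq = L / Σ(b_i/K_i) = 8.470 / 6.818e+05 = 1.242e-05 m/day.

1.24e-05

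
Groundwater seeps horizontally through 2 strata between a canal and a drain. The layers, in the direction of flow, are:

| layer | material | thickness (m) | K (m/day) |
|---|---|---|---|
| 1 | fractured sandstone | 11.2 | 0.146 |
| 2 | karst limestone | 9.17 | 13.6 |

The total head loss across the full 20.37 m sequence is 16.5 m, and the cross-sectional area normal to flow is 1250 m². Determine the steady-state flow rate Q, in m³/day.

267

Flow is perpendicular to layering, so the layers act in series and the equivalent K is the thickness-weighted harmonic mean.
Total thickness L = 11.2 + 9.17 = 20.37 m.
Σ(b_i/K_i) = 11.2/0.146 + 9.17/13.6 = 77.39 d.
K_eq = L / Σ(b_i/K_i) = 20.37 / 77.39 = 0.2632 m/day.
Q = K_eq · A · (Δh/L) = 0.2632 × 1250 × (16.5/20.37) = 266.5 m³/day.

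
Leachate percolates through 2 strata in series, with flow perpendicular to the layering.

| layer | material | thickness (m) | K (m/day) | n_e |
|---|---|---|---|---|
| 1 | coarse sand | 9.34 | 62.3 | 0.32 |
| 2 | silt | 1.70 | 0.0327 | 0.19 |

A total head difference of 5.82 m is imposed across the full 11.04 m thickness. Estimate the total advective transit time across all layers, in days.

29.7

With flow normal to the layers, continuity requires the same specific discharge q through every layer.
Σ(b_i/K_i) = 9.34/62.3 + 1.70/0.0327 = 52.14 d.
q = Δh / Σ(b_i/K_i) = 5.82 / 52.14 = 0.1116 m/day.
In each layer the seepage velocity is v_i = q/n_i, so the layer transit time is t_i = b_i·n_i / q:
  layer 1 (coarse sand): t_1 = 9.34 × 0.32 / 0.1116 = 26.77 d
  layer 2 (silt): t_2 = 1.70 × 0.19 / 0.1116 = 2.894 d
Total t = Σ t_i = 29.67 days.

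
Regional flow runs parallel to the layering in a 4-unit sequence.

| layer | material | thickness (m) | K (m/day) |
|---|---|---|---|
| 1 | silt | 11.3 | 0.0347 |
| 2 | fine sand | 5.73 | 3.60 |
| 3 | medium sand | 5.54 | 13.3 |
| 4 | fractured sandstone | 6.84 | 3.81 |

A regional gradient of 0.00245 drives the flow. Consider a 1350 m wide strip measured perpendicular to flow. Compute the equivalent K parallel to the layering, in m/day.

4.11

Flow is parallel to layering, so each bed carries its own Darcy discharge and the transmissivities add.
Σ(K_i·b_i) = 0.0347×11.3 + 3.60×5.73 + 13.3×5.54 + 3.81×6.84 = 120.8 m²/day.
Total thickness b = 29.41 m, so K_eq = Σ(K_i·b_i)/b = 4.106 m/day.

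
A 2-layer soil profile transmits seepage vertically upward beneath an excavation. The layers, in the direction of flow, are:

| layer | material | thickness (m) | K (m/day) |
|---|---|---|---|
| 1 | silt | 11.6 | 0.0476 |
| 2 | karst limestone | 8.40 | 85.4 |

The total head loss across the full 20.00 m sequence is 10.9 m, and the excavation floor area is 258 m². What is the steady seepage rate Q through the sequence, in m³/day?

Flow is perpendicular to layering, so the layers act in series and the equivalent K is the thickness-weighted harmonic mean.
Total thickness L = 11.6 + 8.40 = 20.00 m.
Σ(b_i/K_i) = 11.6/0.0476 + 8.40/85.4 = 243.8 d.
K_eq = L / Σ(b_i/K_i) = 20.00 / 243.8 = 0.08204 m/day.
Q = K_eq · A · (Δh/L) = 0.08204 × 258 × (10.9/20.00) = 11.54 m³/day.

11.5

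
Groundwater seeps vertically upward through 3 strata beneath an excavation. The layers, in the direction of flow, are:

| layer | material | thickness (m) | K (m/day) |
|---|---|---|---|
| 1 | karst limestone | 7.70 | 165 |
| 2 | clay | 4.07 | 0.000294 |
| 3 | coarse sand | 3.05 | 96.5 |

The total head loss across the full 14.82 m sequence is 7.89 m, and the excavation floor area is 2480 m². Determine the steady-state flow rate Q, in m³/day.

Flow is perpendicular to layering, so the layers act in series and the equivalent K is the thickness-weighted harmonic mean.
Total thickness L = 7.70 + 4.07 + 3.05 = 14.82 m.
Σ(b_i/K_i) = 7.70/165 + 4.07/0.000294 + 3.05/96.5 = 13844 d.
K_eq = L / Σ(b_i/K_i) = 14.82 / 13844 = 0.001071 m/day.
Q = K_eq · A · (Δh/L) = 0.001071 × 2480 × (7.89/14.82) = 1.413 m³/day.

1.41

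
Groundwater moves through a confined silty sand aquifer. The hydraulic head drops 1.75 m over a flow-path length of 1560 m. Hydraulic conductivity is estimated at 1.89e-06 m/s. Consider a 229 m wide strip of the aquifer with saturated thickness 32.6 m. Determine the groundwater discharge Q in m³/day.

Convert K: 1.89e-06 m/s × 86400 = 0.1633 m/day.
Cross-sectional area A = 229 × 32.6 = 7465 m².
Hydraulic gradient i = Δh / L = 1.75 / 1560 = 0.001122.
Darcy's law: Q = K · A · i = 0.1633 × 7465 × 0.001122 = 1.368 m³/day.

1.37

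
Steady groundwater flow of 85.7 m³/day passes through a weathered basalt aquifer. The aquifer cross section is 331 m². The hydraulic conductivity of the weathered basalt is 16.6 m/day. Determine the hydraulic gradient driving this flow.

From Q = K·A·i, i = Q / (K·A) = 85.7 / (16.60 × 331.0) = 0.01560.

0.0156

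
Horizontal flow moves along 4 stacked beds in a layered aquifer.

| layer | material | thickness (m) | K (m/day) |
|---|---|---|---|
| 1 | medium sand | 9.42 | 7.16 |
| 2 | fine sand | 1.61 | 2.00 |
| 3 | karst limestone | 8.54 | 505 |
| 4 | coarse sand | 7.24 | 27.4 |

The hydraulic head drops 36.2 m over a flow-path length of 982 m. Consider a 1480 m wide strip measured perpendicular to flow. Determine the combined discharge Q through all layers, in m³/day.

250000

Flow is parallel to layering, so each bed carries its own Darcy discharge and the transmissivities add.
Σ(K_i·b_i) = 7.16×9.42 + 2.00×1.61 + 505×8.54 + 27.4×7.24 = 4582 m²/day.
Hydraulic gradient i = Δh / L = 36.2 / 982 = 0.03686.
Q = Σ(K_i·b_i) · W · i = 4582 × 1480 × 0.03686 = 2.500e+05 m³/day.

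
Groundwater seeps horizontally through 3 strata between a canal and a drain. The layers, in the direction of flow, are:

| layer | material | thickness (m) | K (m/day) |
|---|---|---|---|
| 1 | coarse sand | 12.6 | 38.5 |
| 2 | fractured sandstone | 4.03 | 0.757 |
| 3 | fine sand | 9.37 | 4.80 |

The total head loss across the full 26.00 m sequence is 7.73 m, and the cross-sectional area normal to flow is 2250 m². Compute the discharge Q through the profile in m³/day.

Flow is perpendicular to layering, so the layers act in series and the equivalent K is the thickness-weighted harmonic mean.
Total thickness L = 12.6 + 4.03 + 9.37 = 26.00 m.
Σ(b_i/K_i) = 12.6/38.5 + 4.03/0.757 + 9.37/4.80 = 7.603 d.
K_eq = L / Σ(b_i/K_i) = 26.00 / 7.603 = 3.420 m/day.
Q = K_eq · A · (Δh/L) = 3.420 × 2250 × (7.73/26.00) = 2288 m³/day.

2290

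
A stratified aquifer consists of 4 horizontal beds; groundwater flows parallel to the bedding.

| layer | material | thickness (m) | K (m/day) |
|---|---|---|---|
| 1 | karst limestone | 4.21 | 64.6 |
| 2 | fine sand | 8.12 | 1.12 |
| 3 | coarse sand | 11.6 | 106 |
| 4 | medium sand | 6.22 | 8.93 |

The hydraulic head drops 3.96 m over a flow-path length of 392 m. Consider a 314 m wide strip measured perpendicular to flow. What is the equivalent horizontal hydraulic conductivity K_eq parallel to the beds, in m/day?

Flow is parallel to layering, so each bed carries its own Darcy discharge and the transmissivities add.
Σ(K_i·b_i) = 64.6×4.21 + 1.12×8.12 + 106×11.6 + 8.93×6.22 = 1566 m²/day.
Total thickness b = 30.15 m, so K_eq = Σ(K_i·b_i)/b = 51.95 m/day.

51.9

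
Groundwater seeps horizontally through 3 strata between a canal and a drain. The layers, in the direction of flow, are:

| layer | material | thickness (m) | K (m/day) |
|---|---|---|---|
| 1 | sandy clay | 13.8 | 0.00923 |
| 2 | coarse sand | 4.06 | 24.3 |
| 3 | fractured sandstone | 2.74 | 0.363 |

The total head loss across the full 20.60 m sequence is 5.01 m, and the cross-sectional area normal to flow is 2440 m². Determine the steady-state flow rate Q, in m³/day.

Flow is perpendicular to layering, so the layers act in series and the equivalent K is the thickness-weighted harmonic mean.
Total thickness L = 13.8 + 4.06 + 2.74 = 20.60 m.
Σ(b_i/K_i) = 13.8/0.00923 + 4.06/24.3 + 2.74/0.363 = 1503 d.
K_eq = L / Σ(b_i/K_i) = 20.60 / 1503 = 0.01371 m/day.
Q = K_eq · A · (Δh/L) = 0.01371 × 2440 × (5.01/20.60) = 8.134 m³/day.

8.13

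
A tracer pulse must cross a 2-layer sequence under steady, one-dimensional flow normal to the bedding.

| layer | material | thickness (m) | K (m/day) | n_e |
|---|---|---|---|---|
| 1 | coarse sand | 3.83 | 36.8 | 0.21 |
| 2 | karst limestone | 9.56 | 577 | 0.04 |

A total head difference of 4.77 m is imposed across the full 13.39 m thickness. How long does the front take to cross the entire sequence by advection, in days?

With flow normal to the layers, continuity requires the same specific discharge q through every layer.
Σ(b_i/K_i) = 3.83/36.8 + 9.56/577 = 0.1206 d.
q = Δh / Σ(b_i/K_i) = 4.77 / 0.1206 = 39.54 m/day.
In each layer the seepage velocity is v_i = q/n_i, so the layer transit time is t_i = b_i·n_i / q:
  layer 1 (coarse sand): t_1 = 3.83 × 0.21 / 39.54 = 0.02034 d
  layer 2 (karst limestone): t_2 = 9.56 × 0.04 / 39.54 = 0.009672 d
Total t = Σ t_i = 0.03001 days.

0.0300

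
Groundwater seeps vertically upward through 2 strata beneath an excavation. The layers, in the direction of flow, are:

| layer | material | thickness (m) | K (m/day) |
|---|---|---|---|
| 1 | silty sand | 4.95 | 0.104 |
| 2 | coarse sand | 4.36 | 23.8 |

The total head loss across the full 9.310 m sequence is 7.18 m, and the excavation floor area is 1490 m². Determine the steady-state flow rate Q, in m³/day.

Flow is perpendicular to layering, so the layers act in series and the equivalent K is the thickness-weighted harmonic mean.
Total thickness L = 4.95 + 4.36 = 9.310 m.
Σ(b_i/K_i) = 4.95/0.104 + 4.36/23.8 = 47.78 d.
K_eq = L / Σ(b_i/K_i) = 9.310 / 47.78 = 0.1949 m/day.
Q = K_eq · A · (Δh/L) = 0.1949 × 1490 × (7.18/9.310) = 223.9 m³/day.

224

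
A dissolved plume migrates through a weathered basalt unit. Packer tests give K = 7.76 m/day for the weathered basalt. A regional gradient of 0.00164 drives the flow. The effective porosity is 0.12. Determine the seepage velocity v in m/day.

Hydraulic gradient i = 0.00164.
Darcy flux q = K · i = 7.760 × 0.001640 = 0.01273 m/day.
Seepage velocity v = q / n_e = 0.01273 / 0.12 = 0.1061 m/day.

0.106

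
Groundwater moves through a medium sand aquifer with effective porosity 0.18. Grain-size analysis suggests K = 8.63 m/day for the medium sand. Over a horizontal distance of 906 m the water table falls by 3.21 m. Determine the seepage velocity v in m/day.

0.170

Hydraulic gradient i = Δh / L = 3.21 / 906 = 0.003543.
Darcy flux q = K · i = 8.630 × 0.003543 = 0.03058 m/day.
Seepage velocity v = q / n_e = 0.03058 / 0.18 = 0.1699 m/day.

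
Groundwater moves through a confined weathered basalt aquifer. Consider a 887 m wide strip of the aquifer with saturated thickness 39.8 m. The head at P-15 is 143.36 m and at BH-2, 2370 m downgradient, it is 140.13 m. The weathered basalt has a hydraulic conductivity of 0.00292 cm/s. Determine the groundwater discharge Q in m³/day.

Convert K: 0.00292 cm/s × 864 = 2.523 m/day.
Cross-sectional area A = 887 × 39.8 = 35303 m².
Hydraulic gradient i = (143.36 − 140.13) / 2370 = 3.23 / 2370 = 0.001363.
Darcy's law: Q = K · A · i = 2.523 × 35303 × 0.001363 = 121.4 m³/day.

121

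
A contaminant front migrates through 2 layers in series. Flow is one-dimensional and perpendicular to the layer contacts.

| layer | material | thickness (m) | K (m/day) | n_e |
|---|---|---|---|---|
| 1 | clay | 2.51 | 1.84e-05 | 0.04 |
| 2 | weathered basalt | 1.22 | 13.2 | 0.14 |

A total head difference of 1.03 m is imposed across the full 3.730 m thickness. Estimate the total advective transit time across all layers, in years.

With flow normal to the layers, continuity requires the same specific discharge q through every layer.
Σ(b_i/K_i) = 2.51/1.84e-05 + 1.22/13.2 = 1.364e+05 d.
q = Δh / Σ(b_i/K_i) = 1.03 / 1.364e+05 = 7.551e-06 m/day.
In each layer the seepage velocity is v_i = q/n_i, so the layer transit time is t_i = b_i·n_i / q:
  layer 1 (clay): t_1 = 2.51 × 0.04 / 7.551e-06 = 13297 d
  layer 2 (weathered basalt): t_2 = 1.22 × 0.14 / 7.551e-06 = 22621 d
Total t = Σ t_i = 35918 days = 98.34 years.

98.3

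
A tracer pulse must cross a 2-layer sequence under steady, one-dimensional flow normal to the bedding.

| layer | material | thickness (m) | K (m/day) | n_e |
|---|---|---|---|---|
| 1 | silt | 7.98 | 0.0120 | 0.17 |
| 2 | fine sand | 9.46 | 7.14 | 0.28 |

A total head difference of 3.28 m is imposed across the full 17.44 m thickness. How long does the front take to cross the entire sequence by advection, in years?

2.23

With flow normal to the layers, continuity requires the same specific discharge q through every layer.
Σ(b_i/K_i) = 7.98/0.0120 + 9.46/7.14 = 666.3 d.
q = Δh / Σ(b_i/K_i) = 3.28 / 666.3 = 0.004923 m/day.
In each layer the seepage velocity is v_i = q/n_i, so the layer transit time is t_i = b_i·n_i / q:
  layer 1 (silt): t_1 = 7.98 × 0.17 / 0.004923 = 275.6 d
  layer 2 (fine sand): t_2 = 9.46 × 0.28 / 0.004923 = 538.1 d
Total t = Σ t_i = 813.7 days = 2.228 years.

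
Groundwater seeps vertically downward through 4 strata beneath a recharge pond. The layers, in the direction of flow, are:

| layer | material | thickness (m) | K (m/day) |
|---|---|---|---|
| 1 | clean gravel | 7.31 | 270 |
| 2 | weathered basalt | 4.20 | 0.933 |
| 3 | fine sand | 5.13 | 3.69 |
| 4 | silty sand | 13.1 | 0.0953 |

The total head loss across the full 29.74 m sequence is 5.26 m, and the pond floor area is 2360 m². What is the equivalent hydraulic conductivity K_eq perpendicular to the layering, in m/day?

0.207

Flow is perpendicular to layering, so the layers act in series and the equivalent K is the thickness-weighted harmonic mean.
Total thickness L = 7.31 + 4.20 + 5.13 + 13.1 = 29.74 m.
Σ(b_i/K_i) = 7.31/270 + 4.20/0.933 + 5.13/3.69 + 13.1/0.0953 = 143.4 d.
K_eq = L / Σ(b_i/K_i) = 29.74 / 143.4 = 0.2074 m/day.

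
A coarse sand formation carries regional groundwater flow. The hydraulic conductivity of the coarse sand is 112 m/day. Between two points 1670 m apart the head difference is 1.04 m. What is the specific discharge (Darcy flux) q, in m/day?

0.0697

Hydraulic gradient i = Δh / L = 1.04 / 1670 = 0.0006228.
Specific discharge q = K · i = 112.0 × 0.0006228 = 0.06975 m/day.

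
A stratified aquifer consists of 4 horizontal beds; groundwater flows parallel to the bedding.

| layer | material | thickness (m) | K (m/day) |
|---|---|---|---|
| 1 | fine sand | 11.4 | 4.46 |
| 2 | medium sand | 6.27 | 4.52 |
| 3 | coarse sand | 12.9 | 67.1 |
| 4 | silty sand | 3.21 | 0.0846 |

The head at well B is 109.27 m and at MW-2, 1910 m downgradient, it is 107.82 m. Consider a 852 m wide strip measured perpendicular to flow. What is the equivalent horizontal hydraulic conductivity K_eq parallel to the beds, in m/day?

Flow is parallel to layering, so each bed carries its own Darcy discharge and the transmissivities add.
Σ(K_i·b_i) = 4.46×11.4 + 4.52×6.27 + 67.1×12.9 + 0.0846×3.21 = 945.0 m²/day.
Total thickness b = 33.78 m, so K_eq = Σ(K_i·b_i)/b = 27.98 m/day.

28.0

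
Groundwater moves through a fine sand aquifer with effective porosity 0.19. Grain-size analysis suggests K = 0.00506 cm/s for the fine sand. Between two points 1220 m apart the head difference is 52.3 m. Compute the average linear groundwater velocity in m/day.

0.986

Convert K: 0.00506 cm/s × 864 = 4.372 m/day.
Hydraulic gradient i = Δh / L = 52.3 / 1220 = 0.04287.
Darcy flux q = K · i = 4.372 × 0.04287 = 0.1874 m/day.
Seepage velocity v = q / n_e = 0.1874 / 0.19 = 0.9864 m/day.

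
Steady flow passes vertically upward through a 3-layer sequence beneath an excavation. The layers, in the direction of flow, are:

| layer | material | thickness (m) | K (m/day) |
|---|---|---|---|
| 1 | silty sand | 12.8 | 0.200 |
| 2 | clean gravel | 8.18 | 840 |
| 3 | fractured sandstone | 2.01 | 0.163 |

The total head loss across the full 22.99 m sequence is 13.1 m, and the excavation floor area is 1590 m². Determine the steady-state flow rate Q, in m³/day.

Flow is perpendicular to layering, so the layers act in series and the equivalent K is the thickness-weighted harmonic mean.
Total thickness L = 12.8 + 8.18 + 2.01 = 22.99 m.
Σ(b_i/K_i) = 12.8/0.200 + 8.18/840 + 2.01/0.163 = 76.34 d.
K_eq = L / Σ(b_i/K_i) = 22.99 / 76.34 = 0.3011 m/day.
Q = K_eq · A · (Δh/L) = 0.3011 × 1590 × (13.1/22.99) = 272.8 m³/day.

273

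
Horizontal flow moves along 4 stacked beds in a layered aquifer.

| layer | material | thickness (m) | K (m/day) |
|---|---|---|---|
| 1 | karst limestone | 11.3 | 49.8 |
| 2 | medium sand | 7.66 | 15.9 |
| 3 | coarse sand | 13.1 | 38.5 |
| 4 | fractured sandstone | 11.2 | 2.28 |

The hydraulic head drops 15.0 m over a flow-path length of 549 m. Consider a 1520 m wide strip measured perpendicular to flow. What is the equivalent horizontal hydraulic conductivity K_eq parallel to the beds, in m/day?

Flow is parallel to layering, so each bed carries its own Darcy discharge and the transmissivities add.
Σ(K_i·b_i) = 49.8×11.3 + 15.9×7.66 + 38.5×13.1 + 2.28×11.2 = 1214 m²/day.
Total thickness b = 43.26 m, so K_eq = Σ(K_i·b_i)/b = 28.07 m/day.

28.1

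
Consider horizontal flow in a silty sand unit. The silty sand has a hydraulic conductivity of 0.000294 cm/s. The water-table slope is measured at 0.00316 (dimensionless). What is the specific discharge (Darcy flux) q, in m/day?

Convert K: 0.000294 cm/s × 864 = 0.2540 m/day.
Hydraulic gradient i = 0.00316.
Specific discharge q = K · i = 0.2540 × 0.003160 = 0.0008027 m/day.

0.000803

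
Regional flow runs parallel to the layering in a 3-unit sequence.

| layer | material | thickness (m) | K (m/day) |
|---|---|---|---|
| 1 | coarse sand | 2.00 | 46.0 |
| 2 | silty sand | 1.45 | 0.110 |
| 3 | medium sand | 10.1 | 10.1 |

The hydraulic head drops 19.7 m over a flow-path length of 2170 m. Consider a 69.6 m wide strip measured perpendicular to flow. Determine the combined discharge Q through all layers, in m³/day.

Flow is parallel to layering, so each bed carries its own Darcy discharge and the transmissivities add.
Σ(K_i·b_i) = 46.0×2.00 + 0.110×1.45 + 10.1×10.1 = 194.2 m²/day.
Hydraulic gradient i = Δh / L = 19.7 / 2170 = 0.009078.
Q = Σ(K_i·b_i) · W · i = 194.2 × 69.6 × 0.009078 = 122.7 m³/day.

123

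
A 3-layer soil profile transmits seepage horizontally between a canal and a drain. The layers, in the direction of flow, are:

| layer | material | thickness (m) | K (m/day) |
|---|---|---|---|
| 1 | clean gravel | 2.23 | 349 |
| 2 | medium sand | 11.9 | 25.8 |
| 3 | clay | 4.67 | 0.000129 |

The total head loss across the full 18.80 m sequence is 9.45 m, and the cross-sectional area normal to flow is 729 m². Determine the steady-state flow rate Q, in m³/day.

0.190

Flow is perpendicular to layering, so the layers act in series and the equivalent K is the thickness-weighted harmonic mean.
Total thickness L = 2.23 + 11.9 + 4.67 = 18.80 m.
Σ(b_i/K_i) = 2.23/349 + 11.9/25.8 + 4.67/0.000129 = 36202 d.
K_eq = L / Σ(b_i/K_i) = 18.80 / 36202 = 0.0005193 m/day.
Q = K_eq · A · (Δh/L) = 0.0005193 × 729 × (9.45/18.80) = 0.1903 m³/day.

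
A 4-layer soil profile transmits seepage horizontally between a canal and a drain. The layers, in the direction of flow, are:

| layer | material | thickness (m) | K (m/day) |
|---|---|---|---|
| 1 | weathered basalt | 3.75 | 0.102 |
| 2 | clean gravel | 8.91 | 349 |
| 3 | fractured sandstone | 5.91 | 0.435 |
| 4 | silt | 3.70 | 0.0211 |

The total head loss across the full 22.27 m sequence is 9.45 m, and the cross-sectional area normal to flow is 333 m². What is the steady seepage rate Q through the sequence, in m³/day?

13.9

Flow is perpendicular to layering, so the layers act in series and the equivalent K is the thickness-weighted harmonic mean.
Total thickness L = 3.75 + 8.91 + 5.91 + 3.70 = 22.27 m.
Σ(b_i/K_i) = 3.75/0.102 + 8.91/349 + 5.91/0.435 + 3.70/0.0211 = 225.7 d.
K_eq = L / Σ(b_i/K_i) = 22.27 / 225.7 = 0.09866 m/day.
Q = K_eq · A · (Δh/L) = 0.09866 × 333 × (9.45/22.27) = 13.94 m³/day.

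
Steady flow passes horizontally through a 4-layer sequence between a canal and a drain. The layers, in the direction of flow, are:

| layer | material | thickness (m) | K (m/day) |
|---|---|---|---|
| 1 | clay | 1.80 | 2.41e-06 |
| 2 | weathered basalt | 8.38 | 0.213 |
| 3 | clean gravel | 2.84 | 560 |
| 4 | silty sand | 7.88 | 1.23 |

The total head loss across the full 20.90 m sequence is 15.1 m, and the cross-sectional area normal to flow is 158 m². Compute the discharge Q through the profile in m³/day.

0.00319

Flow is perpendicular to layering, so the layers act in series and the equivalent K is the thickness-weighted harmonic mean.
Total thickness L = 1.80 + 8.38 + 2.84 + 7.88 = 20.90 m.
Σ(b_i/K_i) = 1.80/2.41e-06 + 8.38/0.213 + 2.84/560 + 7.88/1.23 = 7.469e+05 d.
K_eq = L / Σ(b_i/K_i) = 20.90 / 7.469e+05 = 2.798e-05 m/day.
Q = K_eq · A · (Δh/L) = 2.798e-05 × 158 × (15.1/20.90) = 0.003194 m³/day.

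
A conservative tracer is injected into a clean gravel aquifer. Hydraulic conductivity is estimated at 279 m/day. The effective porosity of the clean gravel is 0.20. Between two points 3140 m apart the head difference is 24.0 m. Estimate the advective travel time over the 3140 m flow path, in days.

294

Hydraulic gradient i = Δh / L = 24.0 / 3140 = 0.007643.
Darcy flux q = K · i = 279.0 × 0.007643 = 2.132 m/day.
Seepage velocity v = q / n_e = 2.132 / 0.20 = 10.66 m/day.
Travel time t = L / v = 3140 / 10.66 = 294.5 days.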